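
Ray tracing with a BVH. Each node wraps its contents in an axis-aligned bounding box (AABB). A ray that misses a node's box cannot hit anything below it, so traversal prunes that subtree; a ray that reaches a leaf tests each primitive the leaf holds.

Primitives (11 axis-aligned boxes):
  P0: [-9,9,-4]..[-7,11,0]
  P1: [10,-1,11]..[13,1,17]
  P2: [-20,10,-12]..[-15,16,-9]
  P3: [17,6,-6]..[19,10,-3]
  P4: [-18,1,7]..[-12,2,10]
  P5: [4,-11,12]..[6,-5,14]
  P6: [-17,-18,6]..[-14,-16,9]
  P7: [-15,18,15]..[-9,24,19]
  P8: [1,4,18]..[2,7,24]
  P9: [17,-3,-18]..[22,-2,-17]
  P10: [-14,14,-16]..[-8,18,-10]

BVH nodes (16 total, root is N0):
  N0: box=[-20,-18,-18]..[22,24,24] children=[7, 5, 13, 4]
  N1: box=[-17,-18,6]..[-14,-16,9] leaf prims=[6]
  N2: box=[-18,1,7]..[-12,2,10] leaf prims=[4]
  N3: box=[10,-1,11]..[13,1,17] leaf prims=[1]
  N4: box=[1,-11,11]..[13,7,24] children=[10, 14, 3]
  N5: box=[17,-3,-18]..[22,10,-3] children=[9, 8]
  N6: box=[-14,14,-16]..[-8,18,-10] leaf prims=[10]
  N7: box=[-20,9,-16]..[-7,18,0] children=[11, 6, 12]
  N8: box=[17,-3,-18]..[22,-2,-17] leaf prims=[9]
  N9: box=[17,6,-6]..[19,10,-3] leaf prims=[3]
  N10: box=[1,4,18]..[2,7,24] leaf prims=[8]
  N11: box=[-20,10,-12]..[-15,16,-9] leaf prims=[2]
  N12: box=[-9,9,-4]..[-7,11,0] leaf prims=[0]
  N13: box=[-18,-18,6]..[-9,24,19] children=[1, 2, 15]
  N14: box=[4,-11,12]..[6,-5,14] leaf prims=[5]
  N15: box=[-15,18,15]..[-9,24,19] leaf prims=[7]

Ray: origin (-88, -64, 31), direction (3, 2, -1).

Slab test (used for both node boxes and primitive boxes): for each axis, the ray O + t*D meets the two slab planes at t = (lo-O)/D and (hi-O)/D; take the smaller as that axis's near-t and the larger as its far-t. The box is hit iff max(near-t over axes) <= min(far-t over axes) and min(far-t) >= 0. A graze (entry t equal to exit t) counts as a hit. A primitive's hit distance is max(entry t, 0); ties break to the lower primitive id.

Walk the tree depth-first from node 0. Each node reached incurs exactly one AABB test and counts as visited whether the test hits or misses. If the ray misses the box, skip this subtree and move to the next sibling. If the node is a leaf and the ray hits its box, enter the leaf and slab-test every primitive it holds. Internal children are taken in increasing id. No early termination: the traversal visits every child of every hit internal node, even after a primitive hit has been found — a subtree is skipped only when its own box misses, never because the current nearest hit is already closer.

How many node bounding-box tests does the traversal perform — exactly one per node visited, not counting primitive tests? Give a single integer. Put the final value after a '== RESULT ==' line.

Walk:
N0 x:[68/3,110/3] y:[23,44] z:[7,49] -> hit [23,110/3], descend [4, 5, 7, 13]
  N4 x:[89/3,101/3] y:[53/2,71/2] z:[7,20] -> miss, prune
  N5 x:[35,110/3] y:[61/2,37] z:[34,49] -> hit [35,110/3], descend [8, 9]
    N8 x:[35,110/3] y:[61/2,31] z:[48,49] -> miss, prune
    N9 x:[35,107/3] y:[35,37] z:[34,37] -> hit [35,107/3] leaf, test {P3@t=35}
  N7 x:[68/3,27] y:[73/2,41] z:[31,47] -> miss, prune
  N13 x:[70/3,79/3] y:[23,44] z:[12,25] -> hit [70/3,25], descend [1, 2, 15]
    N1 x:[71/3,74/3] y:[23,24] z:[22,25] -> hit [71/3,24] leaf, test {P6@t=71/3}
    N2 x:[70/3,76/3] y:[65/2,33] z:[21,24] -> miss, prune
    N15 x:[73/3,79/3] y:[41,44] z:[12,16] -> miss, prune

10 AABB tests over nodes [0, 4, 5, 8, 9, 7, 13, 1, 2, 15]; 2 leaves entered; closest P6.

== RESULT ==
10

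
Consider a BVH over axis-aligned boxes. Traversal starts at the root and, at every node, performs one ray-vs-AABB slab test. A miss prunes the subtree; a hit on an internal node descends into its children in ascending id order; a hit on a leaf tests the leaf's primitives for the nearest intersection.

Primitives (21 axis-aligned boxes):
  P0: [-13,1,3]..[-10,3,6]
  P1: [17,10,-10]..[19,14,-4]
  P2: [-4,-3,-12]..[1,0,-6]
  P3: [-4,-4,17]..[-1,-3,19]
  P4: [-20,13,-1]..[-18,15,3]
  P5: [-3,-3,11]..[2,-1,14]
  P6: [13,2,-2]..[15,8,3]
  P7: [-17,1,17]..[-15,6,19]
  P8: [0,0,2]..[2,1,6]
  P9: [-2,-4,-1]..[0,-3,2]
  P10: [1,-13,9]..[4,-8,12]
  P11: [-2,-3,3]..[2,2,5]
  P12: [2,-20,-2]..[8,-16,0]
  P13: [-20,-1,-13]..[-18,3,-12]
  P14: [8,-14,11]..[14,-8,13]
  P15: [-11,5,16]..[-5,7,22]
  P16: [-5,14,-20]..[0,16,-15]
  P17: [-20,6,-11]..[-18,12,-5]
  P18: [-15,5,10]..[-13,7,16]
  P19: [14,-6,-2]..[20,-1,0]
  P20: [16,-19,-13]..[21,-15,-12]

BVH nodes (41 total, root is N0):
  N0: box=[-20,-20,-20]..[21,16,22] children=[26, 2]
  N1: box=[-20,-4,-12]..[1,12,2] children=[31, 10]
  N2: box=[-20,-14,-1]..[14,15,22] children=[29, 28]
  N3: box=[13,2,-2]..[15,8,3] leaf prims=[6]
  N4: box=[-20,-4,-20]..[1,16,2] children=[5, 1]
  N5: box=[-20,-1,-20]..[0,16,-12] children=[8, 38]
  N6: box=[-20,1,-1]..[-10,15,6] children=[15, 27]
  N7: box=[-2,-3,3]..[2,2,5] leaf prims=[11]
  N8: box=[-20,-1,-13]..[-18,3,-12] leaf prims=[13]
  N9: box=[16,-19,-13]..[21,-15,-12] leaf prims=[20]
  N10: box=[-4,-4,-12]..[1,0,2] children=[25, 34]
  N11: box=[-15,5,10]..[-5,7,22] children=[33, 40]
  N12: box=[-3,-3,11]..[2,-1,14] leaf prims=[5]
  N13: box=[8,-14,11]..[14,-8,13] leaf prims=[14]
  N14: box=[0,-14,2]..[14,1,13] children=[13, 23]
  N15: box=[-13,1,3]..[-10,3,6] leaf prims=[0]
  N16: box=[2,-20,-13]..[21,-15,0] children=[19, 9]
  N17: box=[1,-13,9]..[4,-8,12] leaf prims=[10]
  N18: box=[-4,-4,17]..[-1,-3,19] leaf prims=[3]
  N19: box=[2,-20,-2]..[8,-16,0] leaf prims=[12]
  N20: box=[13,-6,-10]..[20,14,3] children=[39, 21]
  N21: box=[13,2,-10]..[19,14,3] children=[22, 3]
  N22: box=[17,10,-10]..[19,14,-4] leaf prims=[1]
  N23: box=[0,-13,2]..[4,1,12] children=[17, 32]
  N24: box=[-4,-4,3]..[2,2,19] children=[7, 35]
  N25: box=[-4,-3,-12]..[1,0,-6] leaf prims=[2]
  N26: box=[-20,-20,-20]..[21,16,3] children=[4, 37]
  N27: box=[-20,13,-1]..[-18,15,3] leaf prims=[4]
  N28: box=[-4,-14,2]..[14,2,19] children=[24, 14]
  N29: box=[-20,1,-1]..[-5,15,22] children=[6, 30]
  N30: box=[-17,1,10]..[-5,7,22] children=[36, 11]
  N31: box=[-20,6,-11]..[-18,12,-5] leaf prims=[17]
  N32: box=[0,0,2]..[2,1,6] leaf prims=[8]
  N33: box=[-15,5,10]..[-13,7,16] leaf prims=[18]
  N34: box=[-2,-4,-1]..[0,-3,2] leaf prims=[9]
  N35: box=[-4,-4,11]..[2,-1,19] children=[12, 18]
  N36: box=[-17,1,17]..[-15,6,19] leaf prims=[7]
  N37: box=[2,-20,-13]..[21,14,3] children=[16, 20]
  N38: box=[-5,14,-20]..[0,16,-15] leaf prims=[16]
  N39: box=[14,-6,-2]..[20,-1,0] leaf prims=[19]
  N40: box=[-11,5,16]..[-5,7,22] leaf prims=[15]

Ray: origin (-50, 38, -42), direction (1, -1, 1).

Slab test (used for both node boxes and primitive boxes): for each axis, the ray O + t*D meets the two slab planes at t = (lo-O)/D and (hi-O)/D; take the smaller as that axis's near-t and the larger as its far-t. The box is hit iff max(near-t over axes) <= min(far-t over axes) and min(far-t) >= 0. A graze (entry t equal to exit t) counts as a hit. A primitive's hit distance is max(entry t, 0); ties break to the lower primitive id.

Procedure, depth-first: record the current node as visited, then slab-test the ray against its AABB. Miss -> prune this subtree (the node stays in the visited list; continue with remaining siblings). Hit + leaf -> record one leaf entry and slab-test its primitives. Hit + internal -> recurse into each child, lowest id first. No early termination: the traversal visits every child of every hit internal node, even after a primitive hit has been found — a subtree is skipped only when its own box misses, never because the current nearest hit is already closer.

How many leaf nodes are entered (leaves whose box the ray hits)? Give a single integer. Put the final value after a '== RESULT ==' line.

Trace the traversal:
N0 x:[30,71] y:[22,58] z:[22,64] -> hit [30,58], descend [2, 26]
  N2 x:[30,64] y:[23,52] z:[41,64] -> hit [41,52], descend [28, 29]
    N28 x:[46,64] y:[36,52] z:[44,61] -> hit [46,52], descend [14, 24]
      N14 x:[50,64] y:[37,52] z:[44,55] -> hit [50,52], descend [13, 23]
        N13 x:[58,64] y:[46,52] z:[53,55] -> miss, prune
        N23 x:[50,54] y:[37,51] z:[44,54] -> hit [50,51], descend [17, 32]
          N17 x:[51,54] y:[46,51] z:[51,54] -> hit [51,51] leaf, test {P10@t=51}
          N32 x:[50,52] y:[37,38] z:[44,48] -> miss, prune
      N24 x:[46,52] y:[36,42] z:[45,61] -> miss, prune
    N29 x:[30,45] y:[23,37] z:[41,64] -> miss, prune
  N26 x:[30,71] y:[22,58] z:[22,45] -> hit [30,45], descend [4, 37]
    N4 x:[30,51] y:[22,42] z:[22,44] -> hit [30,42], descend [1, 5]
      N1 x:[30,51] y:[26,42] z:[30,44] -> hit [30,42], descend [10, 31]
        N10 x:[46,51] y:[38,42] z:[30,44] -> miss, prune
        N31 x:[30,32] y:[26,32] z:[31,37] -> hit [31,32] leaf, test {P17@t=31}
      N5 x:[30,50] y:[22,39] z:[22,30] -> hit [30,30], descend [8, 38]
        N8 x:[30,32] y:[35,39] z:[29,30] -> miss, prune
        N38 x:[45,50] y:[22,24] z:[22,27] -> miss, prune
    N37 x:[52,71] y:[24,58] z:[29,45] -> miss, prune

order=[0, 2, 28, 14, 13, 23, 17, 32, 24, 29, 26, 4, 1, 10, 31, 5, 8, 38, 37]  |boxes|=19  |leaves|=2  hit=P17

== RESULT ==
2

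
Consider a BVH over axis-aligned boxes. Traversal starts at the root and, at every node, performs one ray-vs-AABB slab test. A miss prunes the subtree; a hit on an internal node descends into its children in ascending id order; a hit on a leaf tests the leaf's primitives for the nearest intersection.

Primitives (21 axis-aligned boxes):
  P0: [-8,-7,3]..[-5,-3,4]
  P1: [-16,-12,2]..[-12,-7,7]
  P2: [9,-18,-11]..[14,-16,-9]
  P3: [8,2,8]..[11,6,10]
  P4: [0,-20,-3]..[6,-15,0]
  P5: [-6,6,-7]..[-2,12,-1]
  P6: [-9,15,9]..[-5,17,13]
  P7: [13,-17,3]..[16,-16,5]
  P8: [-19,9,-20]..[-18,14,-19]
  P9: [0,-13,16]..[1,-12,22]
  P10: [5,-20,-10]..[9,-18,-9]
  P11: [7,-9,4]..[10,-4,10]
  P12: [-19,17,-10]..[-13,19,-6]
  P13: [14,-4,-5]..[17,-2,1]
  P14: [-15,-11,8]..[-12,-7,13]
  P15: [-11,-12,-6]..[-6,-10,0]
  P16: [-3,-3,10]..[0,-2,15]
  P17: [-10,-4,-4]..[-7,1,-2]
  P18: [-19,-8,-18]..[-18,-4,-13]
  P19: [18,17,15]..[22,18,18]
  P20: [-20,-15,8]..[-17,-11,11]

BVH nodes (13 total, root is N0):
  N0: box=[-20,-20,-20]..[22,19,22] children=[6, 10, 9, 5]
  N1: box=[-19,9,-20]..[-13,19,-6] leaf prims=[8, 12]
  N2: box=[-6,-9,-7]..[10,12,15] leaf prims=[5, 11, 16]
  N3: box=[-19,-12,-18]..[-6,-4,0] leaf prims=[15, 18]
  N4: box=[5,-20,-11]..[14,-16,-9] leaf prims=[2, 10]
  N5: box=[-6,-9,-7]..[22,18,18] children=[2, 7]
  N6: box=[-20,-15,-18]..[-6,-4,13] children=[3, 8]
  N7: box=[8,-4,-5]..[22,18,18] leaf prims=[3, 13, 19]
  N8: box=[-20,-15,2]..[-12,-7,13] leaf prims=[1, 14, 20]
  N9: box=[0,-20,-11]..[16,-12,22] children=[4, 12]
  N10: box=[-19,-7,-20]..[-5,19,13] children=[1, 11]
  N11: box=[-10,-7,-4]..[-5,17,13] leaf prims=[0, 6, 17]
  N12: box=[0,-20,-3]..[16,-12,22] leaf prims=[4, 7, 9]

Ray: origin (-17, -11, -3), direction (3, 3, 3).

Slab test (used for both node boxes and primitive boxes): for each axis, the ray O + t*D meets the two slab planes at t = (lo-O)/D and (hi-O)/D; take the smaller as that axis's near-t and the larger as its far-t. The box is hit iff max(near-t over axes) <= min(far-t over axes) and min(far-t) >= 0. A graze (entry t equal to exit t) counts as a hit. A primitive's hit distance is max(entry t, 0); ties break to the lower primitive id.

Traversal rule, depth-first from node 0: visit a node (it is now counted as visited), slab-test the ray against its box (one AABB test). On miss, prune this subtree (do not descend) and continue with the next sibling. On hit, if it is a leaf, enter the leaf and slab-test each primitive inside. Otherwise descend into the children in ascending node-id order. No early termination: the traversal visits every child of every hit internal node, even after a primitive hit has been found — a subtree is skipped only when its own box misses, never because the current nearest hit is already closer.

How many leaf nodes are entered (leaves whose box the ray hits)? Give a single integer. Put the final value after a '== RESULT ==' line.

Traverse from the root:
N0 x:[-1,13] y:[-3,10] z:[-17/3,25/3] -> hit [-1,25/3], descend [5, 6, 9, 10]
  N5 x:[11/3,13] y:[2/3,29/3] z:[-4/3,7] -> hit [11/3,7], descend [2, 7]
    N2 x:[11/3,9] y:[2/3,23/3] z:[-4/3,6] -> hit [11/3,6] leaf, test {P5(miss), P11(miss), P16(miss)}
    N7 x:[25/3,13] y:[7/3,29/3] z:[-2/3,7] -> miss, prune
  N6 x:[-1,11/3] y:[-4/3,7/3] z:[-5,16/3] -> hit [-1,7/3], descend [3, 8]
    N3 x:[-2/3,11/3] y:[-1/3,7/3] z:[-5,1] -> hit [-1/3,1] leaf, test {P15(miss), P18(miss)}
    N8 x:[-1,5/3] y:[-4/3,4/3] z:[5/3,16/3] -> miss, prune
  N9 x:[17/3,11] y:[-3,-1/3] z:[-8/3,25/3] -> miss, prune
  N10 x:[-2/3,4] y:[4/3,10] z:[-17/3,16/3] -> hit [4/3,4], descend [1, 11]
    N1 x:[-2/3,4/3] y:[20/3,10] z:[-17/3,-1] -> miss, prune
    N11 x:[7/3,4] y:[4/3,28/3] z:[-1/3,16/3] -> hit [7/3,4] leaf, test {P0(miss), P6(miss), P17(miss)}

Summary -> nodes [0, 5, 2, 7, 6, 3, 8, 9, 10, 1, 11]; box-tests=11; leaf-entries=3; first=miss

== RESULT ==
3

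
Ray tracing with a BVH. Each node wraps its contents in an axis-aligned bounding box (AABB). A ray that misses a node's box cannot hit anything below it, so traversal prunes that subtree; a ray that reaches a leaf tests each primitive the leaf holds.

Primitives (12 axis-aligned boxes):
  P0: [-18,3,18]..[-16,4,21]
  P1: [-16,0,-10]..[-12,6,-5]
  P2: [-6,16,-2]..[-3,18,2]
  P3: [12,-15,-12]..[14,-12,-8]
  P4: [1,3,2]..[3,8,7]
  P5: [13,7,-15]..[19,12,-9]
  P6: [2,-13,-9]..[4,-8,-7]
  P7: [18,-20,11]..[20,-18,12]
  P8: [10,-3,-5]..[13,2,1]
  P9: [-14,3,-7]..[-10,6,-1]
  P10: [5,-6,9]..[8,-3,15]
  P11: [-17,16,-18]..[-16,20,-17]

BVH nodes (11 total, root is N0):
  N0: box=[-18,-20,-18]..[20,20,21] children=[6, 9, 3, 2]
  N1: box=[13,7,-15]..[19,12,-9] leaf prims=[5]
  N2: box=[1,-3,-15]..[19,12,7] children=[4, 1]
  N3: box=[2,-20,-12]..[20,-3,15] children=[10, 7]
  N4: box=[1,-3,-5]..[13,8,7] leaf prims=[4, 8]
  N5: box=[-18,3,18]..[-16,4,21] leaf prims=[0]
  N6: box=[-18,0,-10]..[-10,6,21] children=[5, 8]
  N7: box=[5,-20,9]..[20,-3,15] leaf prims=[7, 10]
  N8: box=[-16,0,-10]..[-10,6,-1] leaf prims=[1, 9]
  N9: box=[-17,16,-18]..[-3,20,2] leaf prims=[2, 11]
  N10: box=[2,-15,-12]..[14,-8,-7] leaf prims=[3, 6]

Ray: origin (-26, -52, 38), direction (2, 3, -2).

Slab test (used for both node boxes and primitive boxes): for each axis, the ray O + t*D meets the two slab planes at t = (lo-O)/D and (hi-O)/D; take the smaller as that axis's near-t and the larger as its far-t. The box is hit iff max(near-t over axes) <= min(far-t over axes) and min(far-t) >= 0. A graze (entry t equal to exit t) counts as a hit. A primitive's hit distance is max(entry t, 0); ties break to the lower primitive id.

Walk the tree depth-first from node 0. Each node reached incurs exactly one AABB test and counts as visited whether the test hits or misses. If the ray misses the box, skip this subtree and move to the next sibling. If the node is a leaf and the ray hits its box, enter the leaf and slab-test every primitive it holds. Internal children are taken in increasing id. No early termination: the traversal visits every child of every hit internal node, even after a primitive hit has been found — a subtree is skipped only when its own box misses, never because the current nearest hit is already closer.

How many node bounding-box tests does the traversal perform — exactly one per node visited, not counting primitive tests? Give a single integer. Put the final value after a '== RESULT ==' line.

Trace the traversal:
N0 x:[4,23] y:[32/3,24] z:[17/2,28] -> hit [32/3,23], descend [2, 3, 6, 9]
  N2 x:[27/2,45/2] y:[49/3,64/3] z:[31/2,53/2] -> hit [49/3,64/3], descend [1, 4]
    N1 x:[39/2,45/2] y:[59/3,64/3] z:[47/2,53/2] -> miss, prune
    N4 x:[27/2,39/2] y:[49/3,20] z:[31/2,43/2] -> hit [49/3,39/2] leaf, test {P4(miss), P8(miss)}
  N3 x:[14,23] y:[32/3,49/3] z:[23/2,25] -> hit [14,49/3], descend [7, 10]
    N7 x:[31/2,23] y:[32/3,49/3] z:[23/2,29/2] -> miss, prune
    N10 x:[14,20] y:[37/3,44/3] z:[45/2,25] -> miss, prune
  N6 x:[4,8] y:[52/3,58/3] z:[17/2,24] -> miss, prune
  N9 x:[9/2,23/2] y:[68/3,24] z:[18,28] -> miss, prune

order=[0, 2, 1, 4, 3, 7, 10, 6, 9]  |boxes|=9  |leaves|=1  hit=miss

== RESULT ==
9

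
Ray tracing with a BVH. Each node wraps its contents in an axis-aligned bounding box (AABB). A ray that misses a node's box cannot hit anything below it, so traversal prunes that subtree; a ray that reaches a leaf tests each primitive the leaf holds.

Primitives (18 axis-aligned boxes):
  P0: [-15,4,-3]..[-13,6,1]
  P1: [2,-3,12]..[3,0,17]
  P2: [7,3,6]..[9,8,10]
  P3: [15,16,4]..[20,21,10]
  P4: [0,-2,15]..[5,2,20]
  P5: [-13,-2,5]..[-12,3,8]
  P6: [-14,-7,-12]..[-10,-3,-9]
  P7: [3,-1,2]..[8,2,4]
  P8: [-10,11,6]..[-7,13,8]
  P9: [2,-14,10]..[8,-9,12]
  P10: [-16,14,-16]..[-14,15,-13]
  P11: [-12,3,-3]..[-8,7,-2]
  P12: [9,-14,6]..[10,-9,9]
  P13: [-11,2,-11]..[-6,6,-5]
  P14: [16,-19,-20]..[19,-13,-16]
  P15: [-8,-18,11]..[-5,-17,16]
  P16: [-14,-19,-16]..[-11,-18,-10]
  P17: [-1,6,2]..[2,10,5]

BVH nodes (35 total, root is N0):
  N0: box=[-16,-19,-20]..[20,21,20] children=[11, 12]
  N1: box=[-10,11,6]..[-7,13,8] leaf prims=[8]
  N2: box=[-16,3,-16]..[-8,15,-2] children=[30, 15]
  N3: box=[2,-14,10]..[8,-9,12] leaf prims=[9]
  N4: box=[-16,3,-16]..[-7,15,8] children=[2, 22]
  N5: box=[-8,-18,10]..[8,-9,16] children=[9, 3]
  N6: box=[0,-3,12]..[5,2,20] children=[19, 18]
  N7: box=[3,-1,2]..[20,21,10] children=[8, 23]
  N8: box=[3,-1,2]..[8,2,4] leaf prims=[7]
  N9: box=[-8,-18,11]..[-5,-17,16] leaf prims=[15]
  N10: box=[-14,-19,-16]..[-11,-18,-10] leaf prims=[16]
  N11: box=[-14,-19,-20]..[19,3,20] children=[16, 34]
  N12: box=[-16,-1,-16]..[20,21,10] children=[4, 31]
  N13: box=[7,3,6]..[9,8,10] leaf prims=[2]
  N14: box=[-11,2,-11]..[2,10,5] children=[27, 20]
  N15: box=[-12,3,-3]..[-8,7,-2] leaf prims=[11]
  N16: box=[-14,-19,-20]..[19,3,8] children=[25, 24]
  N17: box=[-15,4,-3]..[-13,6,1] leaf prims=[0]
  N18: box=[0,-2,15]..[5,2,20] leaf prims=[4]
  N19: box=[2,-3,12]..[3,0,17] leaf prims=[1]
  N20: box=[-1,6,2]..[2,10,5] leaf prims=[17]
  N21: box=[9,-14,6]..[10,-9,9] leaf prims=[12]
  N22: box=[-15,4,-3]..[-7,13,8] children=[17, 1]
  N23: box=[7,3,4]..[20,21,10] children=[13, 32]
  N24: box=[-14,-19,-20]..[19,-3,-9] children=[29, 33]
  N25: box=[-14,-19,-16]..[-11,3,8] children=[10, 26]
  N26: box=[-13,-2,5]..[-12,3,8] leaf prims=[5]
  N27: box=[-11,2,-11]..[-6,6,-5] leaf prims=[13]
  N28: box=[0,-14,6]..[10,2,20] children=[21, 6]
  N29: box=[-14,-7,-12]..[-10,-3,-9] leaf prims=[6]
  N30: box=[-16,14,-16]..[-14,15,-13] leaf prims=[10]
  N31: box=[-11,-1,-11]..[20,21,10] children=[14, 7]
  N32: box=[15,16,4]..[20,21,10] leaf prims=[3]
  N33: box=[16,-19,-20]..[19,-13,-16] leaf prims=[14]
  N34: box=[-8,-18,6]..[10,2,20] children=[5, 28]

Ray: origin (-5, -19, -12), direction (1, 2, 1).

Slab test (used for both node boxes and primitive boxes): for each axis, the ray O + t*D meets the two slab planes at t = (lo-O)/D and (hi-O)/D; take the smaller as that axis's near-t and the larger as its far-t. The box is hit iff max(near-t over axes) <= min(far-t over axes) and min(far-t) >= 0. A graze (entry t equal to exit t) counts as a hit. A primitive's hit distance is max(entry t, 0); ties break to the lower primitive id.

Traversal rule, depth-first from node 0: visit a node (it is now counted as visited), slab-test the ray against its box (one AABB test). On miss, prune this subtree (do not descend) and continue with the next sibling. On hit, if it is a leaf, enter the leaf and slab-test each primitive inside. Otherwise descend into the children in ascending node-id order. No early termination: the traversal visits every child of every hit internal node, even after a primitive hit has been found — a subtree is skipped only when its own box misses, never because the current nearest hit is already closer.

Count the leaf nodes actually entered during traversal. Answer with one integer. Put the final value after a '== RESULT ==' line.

Trace the traversal:
N0 x:[-11,25] y:[0,20] z:[-8,32] -> hit [0,20], descend [11, 12]
  N11 x:[-9,24] y:[0,11] z:[-8,32] -> hit [0,11], descend [16, 34]
    N16 x:[-9,24] y:[0,11] z:[-8,20] -> hit [0,11], descend [24, 25]
      N24 x:[-9,24] y:[0,8] z:[-8,3] -> hit [0,3], descend [29, 33]
        N29 x:[-9,-5] y:[6,8] z:[0,3] -> miss, prune
        N33 x:[21,24] y:[0,3] z:[-8,-4] -> miss, prune
      N25 x:[-9,-6] y:[0,11] z:[-4,20] -> miss, prune
    N34 x:[-3,15] y:[1/2,21/2] z:[18,32] -> miss, prune
  N12 x:[-11,25] y:[9,20] z:[-4,22] -> hit [9,20], descend [4, 31]
    N4 x:[-11,-2] y:[11,17] z:[-4,20] -> miss, prune
    N31 x:[-6,25] y:[9,20] z:[1,22] -> hit [9,20], descend [7, 14]
      N7 x:[8,25] y:[9,20] z:[14,22] -> hit [14,20], descend [8, 23]
        N8 x:[8,13] y:[9,21/2] z:[14,16] -> miss, prune
        N23 x:[12,25] y:[11,20] z:[16,22] -> hit [16,20], descend [13, 32]
          N13 x:[12,14] y:[11,27/2] z:[18,22] -> miss, prune
          N32 x:[20,25] y:[35/2,20] z:[16,22] -> hit [20,20] leaf, test {P3@t=20}
      N14 x:[-6,7] y:[21/2,29/2] z:[1,17] -> miss, prune

17 AABB tests over nodes [0, 11, 16, 24, 29, 33, 25, 34, 12, 4, 31, 7, 8, 23, 13, 32, 14]; 1 leaf entered; closest P3.

== RESULT ==
1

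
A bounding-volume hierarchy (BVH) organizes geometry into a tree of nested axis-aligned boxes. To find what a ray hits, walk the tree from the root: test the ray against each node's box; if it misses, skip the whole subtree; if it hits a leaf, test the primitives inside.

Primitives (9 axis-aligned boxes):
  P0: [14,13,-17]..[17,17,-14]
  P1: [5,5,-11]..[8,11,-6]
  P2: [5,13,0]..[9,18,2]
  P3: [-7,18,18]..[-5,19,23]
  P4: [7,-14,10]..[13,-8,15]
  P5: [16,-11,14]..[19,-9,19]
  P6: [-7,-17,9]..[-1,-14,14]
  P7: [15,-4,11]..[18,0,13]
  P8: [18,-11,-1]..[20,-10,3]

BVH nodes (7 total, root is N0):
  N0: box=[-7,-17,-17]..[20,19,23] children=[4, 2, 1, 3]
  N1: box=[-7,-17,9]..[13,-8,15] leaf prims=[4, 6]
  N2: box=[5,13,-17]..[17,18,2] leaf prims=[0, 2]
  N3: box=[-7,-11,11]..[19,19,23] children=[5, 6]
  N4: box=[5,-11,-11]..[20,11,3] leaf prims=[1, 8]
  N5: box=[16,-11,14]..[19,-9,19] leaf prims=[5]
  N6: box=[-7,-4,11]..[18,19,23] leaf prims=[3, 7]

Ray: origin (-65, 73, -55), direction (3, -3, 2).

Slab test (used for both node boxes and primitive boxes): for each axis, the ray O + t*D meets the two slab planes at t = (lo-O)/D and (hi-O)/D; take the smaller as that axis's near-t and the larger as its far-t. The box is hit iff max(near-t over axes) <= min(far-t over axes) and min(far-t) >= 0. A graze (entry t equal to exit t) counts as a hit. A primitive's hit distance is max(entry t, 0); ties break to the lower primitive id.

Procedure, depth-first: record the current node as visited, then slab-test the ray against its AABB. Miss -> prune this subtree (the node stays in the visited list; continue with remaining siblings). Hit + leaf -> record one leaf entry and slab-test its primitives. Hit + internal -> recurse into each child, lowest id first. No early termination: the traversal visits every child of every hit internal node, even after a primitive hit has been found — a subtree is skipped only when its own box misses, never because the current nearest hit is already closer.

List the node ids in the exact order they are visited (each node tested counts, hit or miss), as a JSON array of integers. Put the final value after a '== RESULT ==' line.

Trace the traversal:
N0 x:[58/3,85/3] y:[18,30] z:[19,39] -> hit [58/3,85/3], descend [1, 2, 3, 4]
  N1 x:[58/3,26] y:[27,30] z:[32,35] -> miss, prune
  N2 x:[70/3,82/3] y:[55/3,20] z:[19,57/2] -> miss, prune
  N3 x:[58/3,28] y:[18,28] z:[33,39] -> miss, prune
  N4 x:[70/3,85/3] y:[62/3,28] z:[22,29] -> hit [70/3,28] leaf, test {P1(miss), P8@t=83/3}

5 AABB tests over nodes [0, 1, 2, 3, 4]; 1 leaf entered; closest P8.

== RESULT ==
[0, 1, 2, 3, 4]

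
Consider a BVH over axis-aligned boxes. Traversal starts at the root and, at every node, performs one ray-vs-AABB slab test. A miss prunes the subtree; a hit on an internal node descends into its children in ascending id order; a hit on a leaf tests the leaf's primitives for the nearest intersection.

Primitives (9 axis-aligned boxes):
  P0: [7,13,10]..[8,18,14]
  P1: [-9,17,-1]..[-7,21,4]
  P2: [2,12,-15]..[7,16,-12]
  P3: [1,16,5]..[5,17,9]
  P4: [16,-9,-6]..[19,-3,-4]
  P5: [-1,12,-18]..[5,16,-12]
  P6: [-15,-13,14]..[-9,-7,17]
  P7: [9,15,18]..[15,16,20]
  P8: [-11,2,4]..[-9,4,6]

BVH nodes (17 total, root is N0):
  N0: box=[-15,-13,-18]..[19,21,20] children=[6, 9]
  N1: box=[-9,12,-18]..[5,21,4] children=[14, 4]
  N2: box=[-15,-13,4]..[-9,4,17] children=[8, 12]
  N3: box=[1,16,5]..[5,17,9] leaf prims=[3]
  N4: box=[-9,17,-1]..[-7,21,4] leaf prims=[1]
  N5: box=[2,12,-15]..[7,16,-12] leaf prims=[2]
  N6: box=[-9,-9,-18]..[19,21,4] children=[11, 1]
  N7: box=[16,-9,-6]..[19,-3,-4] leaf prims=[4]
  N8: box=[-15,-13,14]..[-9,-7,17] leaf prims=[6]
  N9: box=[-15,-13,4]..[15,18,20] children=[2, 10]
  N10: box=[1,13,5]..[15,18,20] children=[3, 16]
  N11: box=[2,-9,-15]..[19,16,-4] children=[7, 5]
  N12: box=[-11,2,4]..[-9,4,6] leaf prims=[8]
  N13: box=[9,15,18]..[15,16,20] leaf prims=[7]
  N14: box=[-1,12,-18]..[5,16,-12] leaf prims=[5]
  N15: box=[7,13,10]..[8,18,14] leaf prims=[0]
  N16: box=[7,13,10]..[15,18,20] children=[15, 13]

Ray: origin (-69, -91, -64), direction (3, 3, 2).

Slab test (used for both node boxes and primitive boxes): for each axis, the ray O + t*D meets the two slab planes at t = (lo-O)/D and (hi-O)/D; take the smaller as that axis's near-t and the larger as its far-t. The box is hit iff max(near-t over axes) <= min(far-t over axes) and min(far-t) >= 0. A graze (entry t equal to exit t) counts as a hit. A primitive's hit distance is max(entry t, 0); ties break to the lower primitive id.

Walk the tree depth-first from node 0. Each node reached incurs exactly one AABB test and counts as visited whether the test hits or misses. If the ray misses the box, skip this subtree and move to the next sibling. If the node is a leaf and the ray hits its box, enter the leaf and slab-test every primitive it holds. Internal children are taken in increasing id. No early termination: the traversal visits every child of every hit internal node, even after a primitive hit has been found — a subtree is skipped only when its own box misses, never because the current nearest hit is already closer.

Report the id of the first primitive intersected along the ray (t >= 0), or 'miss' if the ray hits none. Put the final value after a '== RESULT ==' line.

Trace the traversal:
N0 x:[18,88/3] y:[26,112/3] z:[23,42] -> hit [26,88/3], descend [6, 9]
  N6 x:[20,88/3] y:[82/3,112/3] z:[23,34] -> hit [82/3,88/3], descend [1, 11]
    N1 x:[20,74/3] y:[103/3,112/3] z:[23,34] -> miss, prune
    N11 x:[71/3,88/3] y:[82/3,107/3] z:[49/2,30] -> hit [82/3,88/3], descend [5, 7]
      N5 x:[71/3,76/3] y:[103/3,107/3] z:[49/2,26] -> miss, prune
      N7 x:[85/3,88/3] y:[82/3,88/3] z:[29,30] -> hit [29,88/3] leaf, test {P4@t=29}
  N9 x:[18,28] y:[26,109/3] z:[34,42] -> miss, prune

Summary -> nodes [0, 6, 1, 11, 5, 7, 9]; box-tests=7; leaf-entries=1; first=P4

== RESULT ==
4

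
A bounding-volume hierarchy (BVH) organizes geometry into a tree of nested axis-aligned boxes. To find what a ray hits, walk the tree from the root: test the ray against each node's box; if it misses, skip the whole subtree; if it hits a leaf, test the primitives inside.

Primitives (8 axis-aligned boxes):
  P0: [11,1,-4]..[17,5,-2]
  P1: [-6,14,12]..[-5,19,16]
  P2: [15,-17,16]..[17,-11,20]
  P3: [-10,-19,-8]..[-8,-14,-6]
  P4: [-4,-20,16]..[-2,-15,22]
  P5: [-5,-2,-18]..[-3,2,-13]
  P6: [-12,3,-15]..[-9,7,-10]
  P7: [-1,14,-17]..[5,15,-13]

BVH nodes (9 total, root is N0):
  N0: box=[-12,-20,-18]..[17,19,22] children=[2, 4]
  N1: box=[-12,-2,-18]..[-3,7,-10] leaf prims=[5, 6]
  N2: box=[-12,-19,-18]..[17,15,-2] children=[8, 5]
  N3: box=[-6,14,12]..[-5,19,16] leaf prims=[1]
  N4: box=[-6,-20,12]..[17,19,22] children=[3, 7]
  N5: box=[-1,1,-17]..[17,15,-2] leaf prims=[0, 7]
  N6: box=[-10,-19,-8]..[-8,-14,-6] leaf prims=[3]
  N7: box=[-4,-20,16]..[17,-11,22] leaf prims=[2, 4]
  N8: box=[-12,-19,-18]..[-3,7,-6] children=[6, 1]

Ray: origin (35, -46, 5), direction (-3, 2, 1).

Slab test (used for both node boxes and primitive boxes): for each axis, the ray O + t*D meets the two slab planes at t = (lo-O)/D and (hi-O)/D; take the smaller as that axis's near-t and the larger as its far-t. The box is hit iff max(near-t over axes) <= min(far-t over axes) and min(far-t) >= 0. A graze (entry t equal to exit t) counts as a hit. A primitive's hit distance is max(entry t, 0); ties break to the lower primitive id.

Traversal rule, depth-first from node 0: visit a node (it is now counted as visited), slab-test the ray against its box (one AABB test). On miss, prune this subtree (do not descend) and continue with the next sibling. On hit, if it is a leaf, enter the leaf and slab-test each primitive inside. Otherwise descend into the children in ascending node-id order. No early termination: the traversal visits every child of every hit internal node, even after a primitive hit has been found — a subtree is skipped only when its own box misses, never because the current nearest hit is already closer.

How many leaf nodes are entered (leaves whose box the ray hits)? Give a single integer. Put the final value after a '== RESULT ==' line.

Walk:
N0 x:[6,47/3] y:[13,65/2] z:[-23,17] -> hit [13,47/3], descend [2, 4]
  N2 x:[6,47/3] y:[27/2,61/2] z:[-23,-7] -> miss, prune
  N4 x:[6,41/3] y:[13,65/2] z:[7,17] -> hit [13,41/3], descend [3, 7]
    N3 x:[40/3,41/3] y:[30,65/2] z:[7,11] -> miss, prune
    N7 x:[6,13] y:[13,35/2] z:[11,17] -> hit [13,13] leaf, test {P2(miss), P4@t=13}

Summary -> nodes [0, 2, 4, 3, 7]; box-tests=5; leaf-entries=1; first=P4

== RESULT ==
1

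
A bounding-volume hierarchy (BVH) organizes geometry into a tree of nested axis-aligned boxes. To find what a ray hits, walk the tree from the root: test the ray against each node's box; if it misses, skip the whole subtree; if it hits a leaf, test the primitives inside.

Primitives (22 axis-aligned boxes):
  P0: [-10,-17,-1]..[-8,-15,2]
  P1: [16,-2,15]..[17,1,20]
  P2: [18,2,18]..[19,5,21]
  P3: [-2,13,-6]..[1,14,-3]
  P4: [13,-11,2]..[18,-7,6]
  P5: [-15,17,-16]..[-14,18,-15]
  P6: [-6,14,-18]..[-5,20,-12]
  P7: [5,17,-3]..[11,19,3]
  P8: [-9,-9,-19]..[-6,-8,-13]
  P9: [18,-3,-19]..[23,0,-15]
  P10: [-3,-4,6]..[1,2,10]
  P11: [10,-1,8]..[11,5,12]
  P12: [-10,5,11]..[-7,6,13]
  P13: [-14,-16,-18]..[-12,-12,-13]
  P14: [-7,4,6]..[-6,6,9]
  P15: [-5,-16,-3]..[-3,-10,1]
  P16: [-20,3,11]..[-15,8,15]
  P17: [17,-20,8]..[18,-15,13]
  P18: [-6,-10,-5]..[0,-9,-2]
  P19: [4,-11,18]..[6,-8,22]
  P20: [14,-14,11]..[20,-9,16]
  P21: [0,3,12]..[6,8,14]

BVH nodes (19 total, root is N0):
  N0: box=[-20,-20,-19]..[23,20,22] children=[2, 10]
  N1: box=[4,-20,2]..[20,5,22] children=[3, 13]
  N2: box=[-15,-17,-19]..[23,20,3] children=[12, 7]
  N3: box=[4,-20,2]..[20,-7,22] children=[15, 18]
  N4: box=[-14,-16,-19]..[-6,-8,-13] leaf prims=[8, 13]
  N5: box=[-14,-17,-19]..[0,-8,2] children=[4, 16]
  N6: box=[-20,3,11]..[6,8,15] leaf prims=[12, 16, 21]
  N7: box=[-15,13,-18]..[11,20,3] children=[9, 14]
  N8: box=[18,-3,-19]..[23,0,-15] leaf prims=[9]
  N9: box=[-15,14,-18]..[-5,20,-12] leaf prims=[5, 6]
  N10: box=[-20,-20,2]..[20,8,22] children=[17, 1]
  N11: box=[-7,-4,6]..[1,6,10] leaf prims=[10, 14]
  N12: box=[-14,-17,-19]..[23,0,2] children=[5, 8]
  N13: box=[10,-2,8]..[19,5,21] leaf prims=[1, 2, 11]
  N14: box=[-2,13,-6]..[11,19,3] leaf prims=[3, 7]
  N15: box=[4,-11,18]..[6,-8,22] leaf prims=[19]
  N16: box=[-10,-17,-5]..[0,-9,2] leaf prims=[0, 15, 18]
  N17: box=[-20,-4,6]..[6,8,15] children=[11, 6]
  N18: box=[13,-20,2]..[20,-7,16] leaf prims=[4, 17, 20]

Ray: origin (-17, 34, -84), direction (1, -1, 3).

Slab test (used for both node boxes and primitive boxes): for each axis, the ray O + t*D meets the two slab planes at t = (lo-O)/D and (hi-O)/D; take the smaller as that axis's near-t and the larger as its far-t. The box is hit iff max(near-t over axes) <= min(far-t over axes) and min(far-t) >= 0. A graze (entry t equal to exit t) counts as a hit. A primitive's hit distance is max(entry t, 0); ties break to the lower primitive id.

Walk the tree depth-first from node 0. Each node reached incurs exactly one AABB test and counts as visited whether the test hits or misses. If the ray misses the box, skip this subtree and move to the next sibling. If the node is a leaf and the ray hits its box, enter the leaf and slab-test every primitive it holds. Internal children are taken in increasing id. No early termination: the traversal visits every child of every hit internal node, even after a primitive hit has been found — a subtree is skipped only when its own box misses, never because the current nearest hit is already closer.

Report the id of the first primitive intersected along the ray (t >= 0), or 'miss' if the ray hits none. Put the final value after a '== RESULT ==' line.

Trace the traversal:
N0 x:[-3,40] y:[14,54] z:[65/3,106/3] -> hit [65/3,106/3], descend [2, 10]
  N2 x:[2,40] y:[14,51] z:[65/3,29] -> hit [65/3,29], descend [7, 12]
    N7 x:[2,28] y:[14,21] z:[22,29] -> miss, prune
    N12 x:[3,40] y:[34,51] z:[65/3,86/3] -> miss, prune
  N10 x:[-3,37] y:[26,54] z:[86/3,106/3] -> hit [86/3,106/3], descend [1, 17]
    N1 x:[21,37] y:[29,54] z:[86/3,106/3] -> hit [29,106/3], descend [3, 13]
      N3 x:[21,37] y:[41,54] z:[86/3,106/3] -> miss, prune
      N13 x:[27,36] y:[29,36] z:[92/3,35] -> hit [92/3,35] leaf, test {P1@t=33, P2(miss), P11(miss)}
    N17 x:[-3,23] y:[26,38] z:[30,33] -> miss, prune

Visited [0, 2, 7, 12, 10, 1, 3, 13, 17]. Tests: 9 box, 1 leaf. Nearest: P1.

== RESULT ==
1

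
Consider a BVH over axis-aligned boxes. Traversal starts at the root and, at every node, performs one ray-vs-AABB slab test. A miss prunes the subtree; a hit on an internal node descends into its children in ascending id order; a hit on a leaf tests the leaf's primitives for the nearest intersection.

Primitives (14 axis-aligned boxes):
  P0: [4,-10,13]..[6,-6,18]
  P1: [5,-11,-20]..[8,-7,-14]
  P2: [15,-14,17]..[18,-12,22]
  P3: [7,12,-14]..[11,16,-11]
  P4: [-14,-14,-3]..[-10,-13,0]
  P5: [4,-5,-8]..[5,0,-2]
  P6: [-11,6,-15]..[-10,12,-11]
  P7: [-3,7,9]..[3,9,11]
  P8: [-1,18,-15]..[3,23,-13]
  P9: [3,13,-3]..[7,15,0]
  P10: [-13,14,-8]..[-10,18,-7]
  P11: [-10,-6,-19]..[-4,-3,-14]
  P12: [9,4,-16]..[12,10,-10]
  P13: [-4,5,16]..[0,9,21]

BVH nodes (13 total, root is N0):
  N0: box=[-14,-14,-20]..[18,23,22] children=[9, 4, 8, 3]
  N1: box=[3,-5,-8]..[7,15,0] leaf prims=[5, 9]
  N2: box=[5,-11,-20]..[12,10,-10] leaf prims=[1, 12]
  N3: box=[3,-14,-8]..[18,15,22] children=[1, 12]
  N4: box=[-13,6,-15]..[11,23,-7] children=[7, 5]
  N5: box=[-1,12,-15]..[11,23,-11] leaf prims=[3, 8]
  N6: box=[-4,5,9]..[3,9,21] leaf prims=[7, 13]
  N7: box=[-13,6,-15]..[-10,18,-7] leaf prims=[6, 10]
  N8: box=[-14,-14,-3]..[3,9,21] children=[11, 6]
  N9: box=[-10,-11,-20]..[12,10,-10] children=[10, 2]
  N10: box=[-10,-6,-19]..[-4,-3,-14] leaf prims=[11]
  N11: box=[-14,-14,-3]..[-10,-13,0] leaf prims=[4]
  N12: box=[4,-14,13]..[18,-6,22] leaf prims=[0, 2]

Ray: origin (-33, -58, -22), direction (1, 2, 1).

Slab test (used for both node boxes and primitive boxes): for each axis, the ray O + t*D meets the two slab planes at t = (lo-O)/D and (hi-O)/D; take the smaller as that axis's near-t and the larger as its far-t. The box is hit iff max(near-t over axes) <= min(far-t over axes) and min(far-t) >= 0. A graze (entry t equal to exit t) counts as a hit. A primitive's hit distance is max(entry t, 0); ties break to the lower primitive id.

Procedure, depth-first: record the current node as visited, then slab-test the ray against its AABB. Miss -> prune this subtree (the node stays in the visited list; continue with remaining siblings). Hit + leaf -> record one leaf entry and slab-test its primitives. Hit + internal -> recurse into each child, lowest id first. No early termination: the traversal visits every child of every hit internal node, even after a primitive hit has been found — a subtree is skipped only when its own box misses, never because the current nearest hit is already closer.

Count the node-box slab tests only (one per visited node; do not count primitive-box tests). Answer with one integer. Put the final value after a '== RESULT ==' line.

Trace the traversal:
N0 x:[19,51] y:[22,81/2] z:[2,44] -> hit [22,81/2], descend [3, 4, 8, 9]
  N3 x:[36,51] y:[22,73/2] z:[14,44] -> hit [36,73/2], descend [1, 12]
    N1 x:[36,40] y:[53/2,73/2] z:[14,22] -> miss, prune
    N12 x:[37,51] y:[22,26] z:[35,44] -> miss, prune
  N4 x:[20,44] y:[32,81/2] z:[7,15] -> miss, prune
  N8 x:[19,36] y:[22,67/2] z:[19,43] -> hit [22,67/2], descend [6, 11]
    N6 x:[29,36] y:[63/2,67/2] z:[31,43] -> hit [63/2,67/2] leaf, test {P7@t=65/2, P13(miss)}
    N11 x:[19,23] y:[22,45/2] z:[19,22] -> hit [22,22] leaf, test {P4@t=22}
  N9 x:[23,45] y:[47/2,34] z:[2,12] -> miss, prune

Summary -> nodes [0, 3, 1, 12, 4, 8, 6, 11, 9]; box-tests=9; leaf-entries=2; first=P4

== RESULT ==
9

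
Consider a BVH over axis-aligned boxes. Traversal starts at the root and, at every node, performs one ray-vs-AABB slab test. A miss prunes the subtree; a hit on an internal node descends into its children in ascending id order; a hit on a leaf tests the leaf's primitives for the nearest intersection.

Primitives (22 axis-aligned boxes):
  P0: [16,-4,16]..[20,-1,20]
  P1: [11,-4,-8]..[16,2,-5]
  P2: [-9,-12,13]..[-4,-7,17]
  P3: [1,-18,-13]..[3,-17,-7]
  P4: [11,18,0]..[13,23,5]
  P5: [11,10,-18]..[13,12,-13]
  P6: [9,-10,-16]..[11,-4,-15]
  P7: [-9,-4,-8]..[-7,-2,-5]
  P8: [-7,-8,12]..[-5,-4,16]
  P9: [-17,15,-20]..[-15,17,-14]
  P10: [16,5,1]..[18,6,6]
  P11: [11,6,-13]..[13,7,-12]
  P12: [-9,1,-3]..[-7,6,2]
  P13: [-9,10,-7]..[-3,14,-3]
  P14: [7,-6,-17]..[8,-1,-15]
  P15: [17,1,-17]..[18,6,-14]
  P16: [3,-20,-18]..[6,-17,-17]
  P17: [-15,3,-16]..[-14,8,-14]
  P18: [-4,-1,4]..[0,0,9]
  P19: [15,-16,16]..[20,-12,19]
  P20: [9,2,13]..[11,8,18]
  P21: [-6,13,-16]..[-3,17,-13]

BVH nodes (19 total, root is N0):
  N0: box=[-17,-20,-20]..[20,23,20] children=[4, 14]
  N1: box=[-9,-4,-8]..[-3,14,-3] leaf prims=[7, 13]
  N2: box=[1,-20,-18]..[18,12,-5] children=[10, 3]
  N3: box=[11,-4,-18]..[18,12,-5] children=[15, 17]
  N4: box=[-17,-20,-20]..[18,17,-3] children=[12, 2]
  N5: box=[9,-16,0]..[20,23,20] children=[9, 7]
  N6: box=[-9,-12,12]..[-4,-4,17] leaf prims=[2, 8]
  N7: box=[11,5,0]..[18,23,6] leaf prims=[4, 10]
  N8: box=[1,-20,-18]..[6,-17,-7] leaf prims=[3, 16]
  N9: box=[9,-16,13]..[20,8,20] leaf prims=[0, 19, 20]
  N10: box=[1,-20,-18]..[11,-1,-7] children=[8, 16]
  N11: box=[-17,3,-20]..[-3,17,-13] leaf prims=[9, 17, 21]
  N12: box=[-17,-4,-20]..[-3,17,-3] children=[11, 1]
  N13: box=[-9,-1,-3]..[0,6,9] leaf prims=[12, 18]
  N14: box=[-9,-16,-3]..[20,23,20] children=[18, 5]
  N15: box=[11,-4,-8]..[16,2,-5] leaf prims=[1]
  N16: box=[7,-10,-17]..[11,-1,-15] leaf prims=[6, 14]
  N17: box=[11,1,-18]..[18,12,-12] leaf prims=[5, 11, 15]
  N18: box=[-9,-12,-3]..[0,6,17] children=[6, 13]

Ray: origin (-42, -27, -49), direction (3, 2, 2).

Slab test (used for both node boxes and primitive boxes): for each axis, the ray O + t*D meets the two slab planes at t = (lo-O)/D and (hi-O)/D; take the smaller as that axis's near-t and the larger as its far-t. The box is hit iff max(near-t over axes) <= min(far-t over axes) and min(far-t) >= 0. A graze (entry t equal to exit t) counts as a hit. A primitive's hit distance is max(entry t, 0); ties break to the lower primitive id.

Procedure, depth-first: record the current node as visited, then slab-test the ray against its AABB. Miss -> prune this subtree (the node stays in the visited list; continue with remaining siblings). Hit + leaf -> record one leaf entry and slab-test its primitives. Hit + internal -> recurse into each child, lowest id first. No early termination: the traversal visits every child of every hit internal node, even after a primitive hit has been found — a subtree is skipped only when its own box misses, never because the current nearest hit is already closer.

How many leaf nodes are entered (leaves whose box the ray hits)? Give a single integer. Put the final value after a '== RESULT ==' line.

Traverse from the root:
N0 x:[25/3,62/3] y:[7/2,25] z:[29/2,69/2] -> hit [29/2,62/3], descend [4, 14]
  N4 x:[25/3,20] y:[7/2,22] z:[29/2,23] -> hit [29/2,20], descend [2, 12]
    N2 x:[43/3,20] y:[7/2,39/2] z:[31/2,22] -> hit [31/2,39/2], descend [3, 10]
      N3 x:[53/3,20] y:[23/2,39/2] z:[31/2,22] -> hit [53/3,39/2], descend [15, 17]
        N15 x:[53/3,58/3] y:[23/2,29/2] z:[41/2,22] -> miss, prune
        N17 x:[53/3,20] y:[14,39/2] z:[31/2,37/2] -> hit [53/3,37/2] leaf, test {P5(miss), P11(miss), P15(miss)}
      N10 x:[43/3,53/3] y:[7/2,13] z:[31/2,21] -> miss, prune
    N12 x:[25/3,13] y:[23/2,22] z:[29/2,23] -> miss, prune
  N14 x:[11,62/3] y:[11/2,25] z:[23,69/2] -> miss, prune

Summary -> nodes [0, 4, 2, 3, 15, 17, 10, 12, 14]; box-tests=9; leaf-entries=1; first=miss

== RESULT ==
1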